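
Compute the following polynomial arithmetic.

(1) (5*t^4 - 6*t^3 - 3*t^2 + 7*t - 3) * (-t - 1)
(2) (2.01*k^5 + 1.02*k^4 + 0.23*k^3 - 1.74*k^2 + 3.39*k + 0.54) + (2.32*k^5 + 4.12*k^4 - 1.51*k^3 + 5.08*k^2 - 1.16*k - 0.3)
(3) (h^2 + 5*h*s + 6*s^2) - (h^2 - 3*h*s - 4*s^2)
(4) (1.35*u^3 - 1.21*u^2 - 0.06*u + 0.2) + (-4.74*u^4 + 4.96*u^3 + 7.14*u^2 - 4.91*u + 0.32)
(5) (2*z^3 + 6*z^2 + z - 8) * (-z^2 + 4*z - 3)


(1) = -5*t^5 + t^4 + 9*t^3 - 4*t^2 - 4*t + 3
(2) = 4.33*k^5 + 5.14*k^4 - 1.28*k^3 + 3.34*k^2 + 2.23*k + 0.24
(3) = 8*h*s + 10*s^2
(4) = -4.74*u^4 + 6.31*u^3 + 5.93*u^2 - 4.97*u + 0.52
(5) = -2*z^5 + 2*z^4 + 17*z^3 - 6*z^2 - 35*z + 24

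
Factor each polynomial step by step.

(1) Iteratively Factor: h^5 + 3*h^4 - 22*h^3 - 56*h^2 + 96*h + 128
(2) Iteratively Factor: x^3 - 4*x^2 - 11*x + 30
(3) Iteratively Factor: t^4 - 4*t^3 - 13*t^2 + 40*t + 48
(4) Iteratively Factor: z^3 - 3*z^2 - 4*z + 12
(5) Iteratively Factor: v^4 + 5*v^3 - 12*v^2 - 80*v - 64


(1) = (h - 4)*(h^4 + 7*h^3 + 6*h^2 - 32*h - 32) = (h - 4)*(h - 2)*(h^3 + 9*h^2 + 24*h + 16) = (h - 4)*(h - 2)*(h + 4)*(h^2 + 5*h + 4) = (h - 4)*(h - 2)*(h + 1)*(h + 4)*(h + 4)
(2) = (x - 2)*(x^2 - 2*x - 15) = (x - 2)*(x + 3)*(x - 5)
(3) = (t - 4)*(t^3 - 13*t - 12) = (t - 4)^2*(t^2 + 4*t + 3) = (t - 4)^2*(t + 1)*(t + 3)
(4) = (z - 3)*(z^2 - 4) = (z - 3)*(z + 2)*(z - 2)
(5) = (v + 1)*(v^3 + 4*v^2 - 16*v - 64) = (v + 1)*(v + 4)*(v^2 - 16) = (v + 1)*(v + 4)^2*(v - 4)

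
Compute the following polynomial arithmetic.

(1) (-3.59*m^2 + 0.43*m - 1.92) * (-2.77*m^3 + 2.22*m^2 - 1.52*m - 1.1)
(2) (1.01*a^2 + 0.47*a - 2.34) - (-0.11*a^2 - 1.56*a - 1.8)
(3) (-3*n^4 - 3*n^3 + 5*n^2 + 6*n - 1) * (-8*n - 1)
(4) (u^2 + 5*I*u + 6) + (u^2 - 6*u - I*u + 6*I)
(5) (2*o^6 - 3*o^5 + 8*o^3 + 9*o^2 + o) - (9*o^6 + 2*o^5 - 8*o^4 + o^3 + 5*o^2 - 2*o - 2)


(1) = 9.9443*m^5 - 9.1609*m^4 + 11.7298*m^3 - 0.967*m^2 + 2.4454*m + 2.112
(2) = 1.12*a^2 + 2.03*a - 0.54
(3) = 24*n^5 + 27*n^4 - 37*n^3 - 53*n^2 + 2*n + 1
(4) = 2*u^2 - 6*u + 4*I*u + 6 + 6*I
(5) = -7*o^6 - 5*o^5 + 8*o^4 + 7*o^3 + 4*o^2 + 3*o + 2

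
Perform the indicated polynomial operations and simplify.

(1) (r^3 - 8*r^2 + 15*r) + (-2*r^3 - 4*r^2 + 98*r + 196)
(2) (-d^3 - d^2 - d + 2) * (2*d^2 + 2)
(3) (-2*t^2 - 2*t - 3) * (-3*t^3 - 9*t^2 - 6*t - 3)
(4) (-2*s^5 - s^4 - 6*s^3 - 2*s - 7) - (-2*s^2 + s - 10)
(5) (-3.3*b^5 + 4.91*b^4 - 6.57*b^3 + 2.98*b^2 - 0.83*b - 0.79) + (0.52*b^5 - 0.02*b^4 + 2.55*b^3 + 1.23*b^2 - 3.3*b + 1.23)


(1) = -r^3 - 12*r^2 + 113*r + 196
(2) = -2*d^5 - 2*d^4 - 4*d^3 + 2*d^2 - 2*d + 4
(3) = 6*t^5 + 24*t^4 + 39*t^3 + 45*t^2 + 24*t + 9
(4) = -2*s^5 - s^4 - 6*s^3 + 2*s^2 - 3*s + 3
(5) = -2.78*b^5 + 4.89*b^4 - 4.02*b^3 + 4.21*b^2 - 4.13*b + 0.44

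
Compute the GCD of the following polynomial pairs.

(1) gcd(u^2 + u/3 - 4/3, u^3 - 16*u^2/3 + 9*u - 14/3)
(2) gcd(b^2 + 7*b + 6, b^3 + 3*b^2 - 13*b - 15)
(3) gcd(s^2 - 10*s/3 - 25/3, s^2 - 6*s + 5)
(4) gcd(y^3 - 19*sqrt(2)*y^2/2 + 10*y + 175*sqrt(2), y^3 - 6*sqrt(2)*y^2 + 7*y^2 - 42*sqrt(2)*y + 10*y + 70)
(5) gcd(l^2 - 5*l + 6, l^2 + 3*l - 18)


(1) = gcd((u - 1)*(u + 4/3), (u - 7/3)*(u - 2)*(u - 1)) = u - 1
(2) = gcd((b + 1)*(b + 6), (b - 3)*(b + 1)*(b + 5)) = b + 1
(3) = gcd((s - 5)*(s + 5/3), (s - 5)*(s - 1)) = s - 5
(4) = y - 5*sqrt(2)
(5) = gcd((l - 3)*(l - 2), (l - 3)*(l + 6)) = l - 3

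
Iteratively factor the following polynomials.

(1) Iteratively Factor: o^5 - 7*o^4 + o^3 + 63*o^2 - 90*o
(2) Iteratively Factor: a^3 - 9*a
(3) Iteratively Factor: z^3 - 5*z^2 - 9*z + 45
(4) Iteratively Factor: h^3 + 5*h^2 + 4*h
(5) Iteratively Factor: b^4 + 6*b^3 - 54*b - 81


(1) = (o - 3)*(o^4 - 4*o^3 - 11*o^2 + 30*o) = (o - 3)*(o - 2)*(o^3 - 2*o^2 - 15*o) = o*(o - 3)*(o - 2)*(o^2 - 2*o - 15) = o*(o - 5)*(o - 3)*(o - 2)*(o + 3)
(2) = (a - 3)*(a^2 + 3*a) = a*(a - 3)*(a + 3)
(3) = (z - 5)*(z^2 - 9) = (z - 5)*(z + 3)*(z - 3)
(4) = (h)*(h^2 + 5*h + 4) = h*(h + 4)*(h + 1)
(5) = (b + 3)*(b^3 + 3*b^2 - 9*b - 27) = (b - 3)*(b + 3)*(b^2 + 6*b + 9) = (b - 3)*(b + 3)^2*(b + 3)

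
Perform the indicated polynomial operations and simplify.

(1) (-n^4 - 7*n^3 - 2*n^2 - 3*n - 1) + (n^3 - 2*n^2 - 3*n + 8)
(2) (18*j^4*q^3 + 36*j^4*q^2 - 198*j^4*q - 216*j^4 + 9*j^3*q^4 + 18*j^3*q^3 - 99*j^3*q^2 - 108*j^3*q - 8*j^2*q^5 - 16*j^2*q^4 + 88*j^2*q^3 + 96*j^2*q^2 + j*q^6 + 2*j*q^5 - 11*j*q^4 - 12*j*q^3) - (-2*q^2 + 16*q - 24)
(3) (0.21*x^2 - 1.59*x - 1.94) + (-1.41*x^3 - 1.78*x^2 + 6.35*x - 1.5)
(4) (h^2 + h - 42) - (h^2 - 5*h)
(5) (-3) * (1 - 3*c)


(1) = -n^4 - 6*n^3 - 4*n^2 - 6*n + 7
(2) = 18*j^4*q^3 + 36*j^4*q^2 - 198*j^4*q - 216*j^4 + 9*j^3*q^4 + 18*j^3*q^3 - 99*j^3*q^2 - 108*j^3*q - 8*j^2*q^5 - 16*j^2*q^4 + 88*j^2*q^3 + 96*j^2*q^2 + j*q^6 + 2*j*q^5 - 11*j*q^4 - 12*j*q^3 + 2*q^2 - 16*q + 24
(3) = -1.41*x^3 - 1.57*x^2 + 4.76*x - 3.44
(4) = 6*h - 42
(5) = 9*c - 3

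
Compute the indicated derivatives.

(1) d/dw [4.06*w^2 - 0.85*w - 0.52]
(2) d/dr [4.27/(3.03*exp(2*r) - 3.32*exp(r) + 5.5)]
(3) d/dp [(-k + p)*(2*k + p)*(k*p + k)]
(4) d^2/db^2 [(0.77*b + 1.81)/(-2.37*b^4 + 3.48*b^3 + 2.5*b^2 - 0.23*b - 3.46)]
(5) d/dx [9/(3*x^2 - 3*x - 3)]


(1) = 8.12*w - 0.85
(2) = (14.1764 - 25.8762*exp(r))*exp(r)/(3.03*exp(2*r) - 3.32*exp(r) + 5.5)^2
(3) = k*(-2*k^2 + 2*k*p + k + 3*p^2 + 2*p)
(4) = (-51.900156*b^7 - 101.721348*b^6 + 419.268132*b^5 - 107.677026*b^4 - 140.47306*b^3 + 7.668696*b^2 - 164.481588*b - 30.278966)/(13.312053*b^12 - 58.640436*b^11 + 43.978194*b^10 + 85.445469*b^9 + 0.531234*b^8 - 236.2905*b^7 - 0.539929*b^6 + 195.6885*b^5 + 132.980022*b^4 - 136.908337*b^3 - 89.237898*b^2 + 8.260404*b + 41.421736)
(5) = 3*(1 - 2*x)/(-x^2 + x + 1)^2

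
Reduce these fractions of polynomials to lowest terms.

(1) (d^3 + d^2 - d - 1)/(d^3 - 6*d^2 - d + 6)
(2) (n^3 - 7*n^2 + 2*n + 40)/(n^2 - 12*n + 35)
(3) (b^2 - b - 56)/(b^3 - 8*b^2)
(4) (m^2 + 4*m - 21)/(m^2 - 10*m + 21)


(1) = (d + 1)/(d - 6)
(2) = (n^2 - 2*n - 8)/(n - 7)
(3) = (b + 7)/b^2
(4) = (m + 7)/(m - 7)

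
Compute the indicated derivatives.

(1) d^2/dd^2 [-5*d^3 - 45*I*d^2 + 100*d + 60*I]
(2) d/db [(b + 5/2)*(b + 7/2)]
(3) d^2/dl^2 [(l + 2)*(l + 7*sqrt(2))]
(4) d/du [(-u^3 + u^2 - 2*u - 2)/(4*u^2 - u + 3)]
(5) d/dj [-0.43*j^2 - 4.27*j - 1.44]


(1) = -30*d - 90*I
(2) = 2*b + 6
(3) = 2
(4) = 2*(-2*u^4 + u^3 - u^2 + 11*u - 4)/(16*u^4 - 8*u^3 + 25*u^2 - 6*u + 9)
(5) = -0.86*j - 4.27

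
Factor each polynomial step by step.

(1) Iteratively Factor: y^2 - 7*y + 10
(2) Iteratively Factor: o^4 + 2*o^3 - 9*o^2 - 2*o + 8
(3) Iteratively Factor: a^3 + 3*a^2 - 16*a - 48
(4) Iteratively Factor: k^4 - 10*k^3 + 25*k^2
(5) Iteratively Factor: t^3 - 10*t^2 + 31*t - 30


(1) = (y - 2)*(y - 5)
(2) = (o + 1)*(o^3 + o^2 - 10*o + 8) = (o - 1)*(o + 1)*(o^2 + 2*o - 8) = (o - 1)*(o + 1)*(o + 4)*(o - 2)
(3) = (a - 4)*(a^2 + 7*a + 12) = (a - 4)*(a + 3)*(a + 4)
(4) = (k)*(k^3 - 10*k^2 + 25*k) = k^2*(k^2 - 10*k + 25) = k^2*(k - 5)*(k - 5)
(5) = (t - 5)*(t^2 - 5*t + 6) = (t - 5)*(t - 2)*(t - 3)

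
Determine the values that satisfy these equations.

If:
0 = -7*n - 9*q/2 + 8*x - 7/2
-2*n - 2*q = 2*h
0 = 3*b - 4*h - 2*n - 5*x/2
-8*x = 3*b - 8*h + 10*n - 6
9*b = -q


Then:
b = -445/8466
h = -1935/5644
n = -735/5644
q = 1335/2822
x = 832/1411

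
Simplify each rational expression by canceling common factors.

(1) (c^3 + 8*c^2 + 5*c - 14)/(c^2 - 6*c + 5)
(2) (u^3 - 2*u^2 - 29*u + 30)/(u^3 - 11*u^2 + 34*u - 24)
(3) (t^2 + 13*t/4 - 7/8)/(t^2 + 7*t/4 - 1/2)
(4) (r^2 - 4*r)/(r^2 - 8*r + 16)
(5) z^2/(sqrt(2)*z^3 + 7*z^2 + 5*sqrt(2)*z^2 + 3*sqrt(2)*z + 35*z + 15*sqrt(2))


(1) = (c^2 + 9*c + 14)/(c - 5)
(2) = (u + 5)/(u - 4)
(3) = (2*t + 7)/(2*t + 4)
(4) = r/(r - 4)
(5) = z^2/(sqrt(2)*z^3 + z^2*(7 + 5*sqrt(2)) + z*(3*sqrt(2) + 35) + 15*sqrt(2))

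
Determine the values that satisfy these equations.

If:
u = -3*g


Then:
g = -u/3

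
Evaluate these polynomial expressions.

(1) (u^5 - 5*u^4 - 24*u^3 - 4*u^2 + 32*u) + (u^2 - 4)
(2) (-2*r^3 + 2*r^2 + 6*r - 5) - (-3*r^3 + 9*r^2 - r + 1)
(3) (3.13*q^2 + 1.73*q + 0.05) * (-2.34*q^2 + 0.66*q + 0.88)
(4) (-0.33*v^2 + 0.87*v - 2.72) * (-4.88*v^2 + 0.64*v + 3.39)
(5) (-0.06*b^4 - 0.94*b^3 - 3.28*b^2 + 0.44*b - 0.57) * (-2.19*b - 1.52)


(1) = u^5 - 5*u^4 - 24*u^3 - 3*u^2 + 32*u - 4
(2) = r^3 - 7*r^2 + 7*r - 6
(3) = -7.3242*q^4 - 1.9824*q^3 + 3.7792*q^2 + 1.5554*q + 0.044
(4) = 1.6104*v^4 - 4.4568*v^3 + 12.7117*v^2 + 1.2085*v - 9.2208
(5) = 0.1314*b^5 + 2.1498*b^4 + 8.612*b^3 + 4.022*b^2 + 0.5795*b + 0.8664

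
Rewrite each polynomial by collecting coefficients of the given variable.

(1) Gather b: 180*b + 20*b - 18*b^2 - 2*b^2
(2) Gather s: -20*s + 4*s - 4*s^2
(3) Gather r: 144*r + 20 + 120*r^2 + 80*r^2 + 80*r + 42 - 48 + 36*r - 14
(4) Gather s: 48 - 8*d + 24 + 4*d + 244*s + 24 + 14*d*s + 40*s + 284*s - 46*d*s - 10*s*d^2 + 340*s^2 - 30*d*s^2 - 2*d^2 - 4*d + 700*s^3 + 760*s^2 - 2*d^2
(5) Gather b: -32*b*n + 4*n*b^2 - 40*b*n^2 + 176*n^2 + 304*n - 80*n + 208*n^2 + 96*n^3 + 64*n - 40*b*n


(1) = -20*b^2 + 200*b
(2) = -4*s^2 - 16*s
(3) = 200*r^2 + 260*r
(4) = -4*d^2 - 8*d + 700*s^3 + s^2*(1100 - 30*d) + s*(-10*d^2 - 32*d + 568) + 96
(5) = 4*b^2*n + b*(-40*n^2 - 72*n) + 96*n^3 + 384*n^2 + 288*n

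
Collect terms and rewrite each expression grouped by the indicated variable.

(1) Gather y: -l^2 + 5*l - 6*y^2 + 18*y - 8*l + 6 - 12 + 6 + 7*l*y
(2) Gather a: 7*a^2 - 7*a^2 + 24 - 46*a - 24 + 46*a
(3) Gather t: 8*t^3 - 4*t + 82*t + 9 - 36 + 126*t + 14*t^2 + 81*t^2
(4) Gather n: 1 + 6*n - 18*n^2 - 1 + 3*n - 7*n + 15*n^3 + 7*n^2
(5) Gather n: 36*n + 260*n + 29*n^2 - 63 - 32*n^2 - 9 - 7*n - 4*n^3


(1) = -l^2 - 3*l - 6*y^2 + y*(7*l + 18)
(2) = 0
(3) = 8*t^3 + 95*t^2 + 204*t - 27
(4) = 15*n^3 - 11*n^2 + 2*n
(5) = -4*n^3 - 3*n^2 + 289*n - 72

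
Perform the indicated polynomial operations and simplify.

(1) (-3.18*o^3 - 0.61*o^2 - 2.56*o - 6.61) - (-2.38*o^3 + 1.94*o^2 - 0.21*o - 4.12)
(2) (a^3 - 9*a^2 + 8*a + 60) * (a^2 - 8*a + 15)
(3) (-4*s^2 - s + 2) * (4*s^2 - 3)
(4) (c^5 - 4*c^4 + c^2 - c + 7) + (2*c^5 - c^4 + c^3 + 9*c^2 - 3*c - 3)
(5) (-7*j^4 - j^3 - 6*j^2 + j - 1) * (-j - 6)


(1) = -0.8*o^3 - 2.55*o^2 - 2.35*o - 2.49
(2) = a^5 - 17*a^4 + 95*a^3 - 139*a^2 - 360*a + 900
(3) = -16*s^4 - 4*s^3 + 20*s^2 + 3*s - 6
(4) = 3*c^5 - 5*c^4 + c^3 + 10*c^2 - 4*c + 4
(5) = 7*j^5 + 43*j^4 + 12*j^3 + 35*j^2 - 5*j + 6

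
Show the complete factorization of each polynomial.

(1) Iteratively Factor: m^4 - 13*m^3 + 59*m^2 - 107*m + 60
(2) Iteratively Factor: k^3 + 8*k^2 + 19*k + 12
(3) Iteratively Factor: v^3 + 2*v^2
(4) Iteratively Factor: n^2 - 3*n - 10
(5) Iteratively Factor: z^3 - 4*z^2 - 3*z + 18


(1) = (m - 3)*(m^3 - 10*m^2 + 29*m - 20) = (m - 3)*(m - 1)*(m^2 - 9*m + 20) = (m - 4)*(m - 3)*(m - 1)*(m - 5)
(2) = (k + 4)*(k^2 + 4*k + 3) = (k + 3)*(k + 4)*(k + 1)
(3) = (v)*(v^2 + 2*v) = v^2*(v + 2)
(4) = (n - 5)*(n + 2)
(5) = (z - 3)*(z^2 - z - 6) = (z - 3)^2*(z + 2)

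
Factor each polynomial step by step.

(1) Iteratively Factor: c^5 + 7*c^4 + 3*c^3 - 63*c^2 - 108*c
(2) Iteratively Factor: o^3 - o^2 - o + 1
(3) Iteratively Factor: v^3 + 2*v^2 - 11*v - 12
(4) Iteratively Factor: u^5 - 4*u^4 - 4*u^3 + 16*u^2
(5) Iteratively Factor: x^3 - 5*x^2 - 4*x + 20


(1) = (c)*(c^4 + 7*c^3 + 3*c^2 - 63*c - 108) = c*(c - 3)*(c^3 + 10*c^2 + 33*c + 36) = c*(c - 3)*(c + 3)*(c^2 + 7*c + 12) = c*(c - 3)*(c + 3)*(c + 4)*(c + 3)
(2) = (o - 1)*(o^2 - 1) = (o - 1)*(o + 1)*(o - 1)
(3) = (v - 3)*(v^2 + 5*v + 4) = (v - 3)*(v + 4)*(v + 1)
(4) = (u)*(u^4 - 4*u^3 - 4*u^2 + 16*u) = u*(u - 4)*(u^3 - 4*u) = u*(u - 4)*(u + 2)*(u^2 - 2*u) = u*(u - 4)*(u - 2)*(u + 2)*(u)
(5) = (x - 5)*(x^2 - 4) = (x - 5)*(x - 2)*(x + 2)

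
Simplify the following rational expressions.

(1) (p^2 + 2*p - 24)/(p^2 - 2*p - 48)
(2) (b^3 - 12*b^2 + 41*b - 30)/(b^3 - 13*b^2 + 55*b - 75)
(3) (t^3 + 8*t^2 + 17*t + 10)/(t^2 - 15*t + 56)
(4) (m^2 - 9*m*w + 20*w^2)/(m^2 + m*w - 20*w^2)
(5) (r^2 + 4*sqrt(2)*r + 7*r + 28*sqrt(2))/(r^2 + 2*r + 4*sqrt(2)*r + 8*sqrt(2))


(1) = (p - 4)/(p - 8)
(2) = (b^2 - 7*b + 6)/(b^2 - 8*b + 15)
(3) = (t^3 + 8*t^2 + 17*t + 10)/(t^2 - 15*t + 56)
(4) = (m - 5*w)/(m + 5*w)
(5) = (r + 7)/(r + 2)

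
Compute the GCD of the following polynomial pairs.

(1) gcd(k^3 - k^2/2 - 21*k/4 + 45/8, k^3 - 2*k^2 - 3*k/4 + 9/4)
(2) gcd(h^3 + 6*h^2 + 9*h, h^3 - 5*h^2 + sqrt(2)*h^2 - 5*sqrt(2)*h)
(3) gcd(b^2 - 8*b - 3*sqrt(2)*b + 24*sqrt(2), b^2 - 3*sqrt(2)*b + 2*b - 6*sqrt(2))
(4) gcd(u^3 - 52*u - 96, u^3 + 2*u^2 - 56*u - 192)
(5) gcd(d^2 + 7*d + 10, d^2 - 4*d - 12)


(1) = gcd((k - 3/2)^2*(k + 5/2), (k - 3/2)^2*(k + 1)) = k^2 - 3*k + 9/4
(2) = h
(3) = gcd((b - 8)*(b - 3*sqrt(2)), (b + 2)*(b - 3*sqrt(2))) = b - 3*sqrt(2)
(4) = gcd((u - 8)*(u + 2)*(u + 6), (u - 8)*(u + 4)*(u + 6)) = u^2 - 2*u - 48
(5) = gcd((d + 2)*(d + 5), (d - 6)*(d + 2)) = d + 2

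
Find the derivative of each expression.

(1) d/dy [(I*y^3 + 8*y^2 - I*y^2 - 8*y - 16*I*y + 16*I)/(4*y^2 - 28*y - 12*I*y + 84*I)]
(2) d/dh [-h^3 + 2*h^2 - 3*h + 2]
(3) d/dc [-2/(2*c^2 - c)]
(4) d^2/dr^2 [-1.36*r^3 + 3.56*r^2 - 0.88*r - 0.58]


(1) = (I*y^4 + y^3*(6 - 14*I) + y^2*(-114 - I) + y*(42 + 304*I) + 288 - 56*I)/(4*y^4 + y^3*(-56 - 24*I) + y^2*(160 + 336*I) + y*(504 - 1176*I) - 1764)
(2) = -3*h^2 + 4*h - 3
(3) = 2*(4*c - 1)/(c^2*(2*c - 1)^2)
(4) = 7.12 - 8.16*r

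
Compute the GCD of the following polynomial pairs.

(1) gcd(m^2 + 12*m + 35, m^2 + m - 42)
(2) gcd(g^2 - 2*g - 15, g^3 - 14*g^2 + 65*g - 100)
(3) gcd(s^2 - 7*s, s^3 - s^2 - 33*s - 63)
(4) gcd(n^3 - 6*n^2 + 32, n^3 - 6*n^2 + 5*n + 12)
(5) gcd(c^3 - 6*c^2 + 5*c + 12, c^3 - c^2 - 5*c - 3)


(1) = gcd((m + 5)*(m + 7), (m - 6)*(m + 7)) = m + 7
(2) = g - 5
(3) = s - 7
(4) = n - 4
(5) = c^2 - 2*c - 3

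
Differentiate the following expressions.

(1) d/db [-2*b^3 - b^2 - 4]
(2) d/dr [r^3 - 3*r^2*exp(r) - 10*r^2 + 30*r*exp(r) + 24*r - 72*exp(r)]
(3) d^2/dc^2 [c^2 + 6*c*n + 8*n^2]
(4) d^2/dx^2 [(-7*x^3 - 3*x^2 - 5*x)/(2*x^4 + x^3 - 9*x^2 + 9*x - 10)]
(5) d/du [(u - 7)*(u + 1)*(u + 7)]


(1) = 2*b*(-3*b - 1)
(2) = -3*r^2*exp(r) + 3*r^2 + 24*r*exp(r) - 20*r - 42*exp(r) + 24
(3) = 2
(4) = 4*(-14*x^9 - 18*x^8 - 258*x^7 + 341*x^6 - 456*x^5 - 327*x^4 - 875*x^3 + 1200*x^2 - 375*x - 375)/(8*x^12 + 12*x^11 - 102*x^10 + x^9 + 447*x^8 - 822*x^7 + 321*x^6 + 1890*x^5 - 4557*x^4 + 5889*x^3 - 5130*x^2 + 2700*x - 1000)
(5) = 3*u^2 + 2*u - 49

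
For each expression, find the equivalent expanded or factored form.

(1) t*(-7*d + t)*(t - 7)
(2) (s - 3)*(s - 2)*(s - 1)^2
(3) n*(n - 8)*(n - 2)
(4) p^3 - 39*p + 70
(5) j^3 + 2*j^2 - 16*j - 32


(1) = -7*d*t^2 + 49*d*t + t^3 - 7*t^2
(2) = s^4 - 7*s^3 + 17*s^2 - 17*s + 6
(3) = n^3 - 10*n^2 + 16*n
(4) = (p - 5)*(p - 2)*(p + 7)
(5) = (j - 4)*(j + 2)*(j + 4)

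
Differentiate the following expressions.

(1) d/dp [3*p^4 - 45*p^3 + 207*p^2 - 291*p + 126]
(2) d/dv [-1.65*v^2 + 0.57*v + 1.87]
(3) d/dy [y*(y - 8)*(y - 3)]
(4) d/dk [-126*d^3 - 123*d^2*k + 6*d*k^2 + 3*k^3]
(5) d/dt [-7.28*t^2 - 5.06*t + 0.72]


(1) = 12*p^3 - 135*p^2 + 414*p - 291
(2) = 0.57 - 3.3*v
(3) = 3*y^2 - 22*y + 24
(4) = -123*d^2 + 12*d*k + 9*k^2
(5) = -14.56*t - 5.06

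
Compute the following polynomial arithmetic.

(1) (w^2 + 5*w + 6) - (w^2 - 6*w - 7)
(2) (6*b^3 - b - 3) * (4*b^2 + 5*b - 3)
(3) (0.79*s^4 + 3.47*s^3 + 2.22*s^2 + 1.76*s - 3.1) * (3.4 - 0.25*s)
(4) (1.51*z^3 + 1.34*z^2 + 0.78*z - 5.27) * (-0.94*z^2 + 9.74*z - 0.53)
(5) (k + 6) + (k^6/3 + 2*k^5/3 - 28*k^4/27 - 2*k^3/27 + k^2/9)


(1) = 11*w + 13
(2) = 24*b^5 + 30*b^4 - 22*b^3 - 17*b^2 - 12*b + 9
(3) = -0.1975*s^5 + 1.8185*s^4 + 11.243*s^3 + 7.108*s^2 + 6.759*s - 10.54
(4) = -1.4194*z^5 + 13.4478*z^4 + 11.5181*z^3 + 11.8408*z^2 - 51.7432*z + 2.7931
(5) = k^6/3 + 2*k^5/3 - 28*k^4/27 - 2*k^3/27 + k^2/9 + k + 6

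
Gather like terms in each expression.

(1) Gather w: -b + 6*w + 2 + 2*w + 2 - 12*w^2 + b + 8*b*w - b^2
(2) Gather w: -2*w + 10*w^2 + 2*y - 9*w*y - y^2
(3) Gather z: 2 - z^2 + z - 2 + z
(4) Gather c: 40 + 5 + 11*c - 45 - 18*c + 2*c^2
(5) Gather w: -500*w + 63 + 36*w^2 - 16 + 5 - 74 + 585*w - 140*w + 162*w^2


(1) = -b^2 - 12*w^2 + w*(8*b + 8) + 4
(2) = 10*w^2 + w*(-9*y - 2) - y^2 + 2*y
(3) = -z^2 + 2*z
(4) = 2*c^2 - 7*c
(5) = 198*w^2 - 55*w - 22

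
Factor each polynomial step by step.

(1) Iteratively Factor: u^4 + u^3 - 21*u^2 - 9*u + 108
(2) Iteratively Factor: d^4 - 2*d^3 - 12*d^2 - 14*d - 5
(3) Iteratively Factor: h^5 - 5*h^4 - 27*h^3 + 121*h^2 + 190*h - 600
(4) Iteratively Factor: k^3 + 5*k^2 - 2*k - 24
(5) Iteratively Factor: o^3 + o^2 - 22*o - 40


(1) = (u - 3)*(u^3 + 4*u^2 - 9*u - 36) = (u - 3)*(u + 3)*(u^2 + u - 12) = (u - 3)*(u + 3)*(u + 4)*(u - 3)
(2) = (d + 1)*(d^3 - 3*d^2 - 9*d - 5) = (d - 5)*(d + 1)*(d^2 + 2*d + 1) = (d - 5)*(d + 1)^2*(d + 1)
(3) = (h - 2)*(h^4 - 3*h^3 - 33*h^2 + 55*h + 300) = (h - 5)*(h - 2)*(h^3 + 2*h^2 - 23*h - 60) = (h - 5)*(h - 2)*(h + 4)*(h^2 - 2*h - 15) = (h - 5)^2*(h - 2)*(h + 4)*(h + 3)
(4) = (k - 2)*(k^2 + 7*k + 12) = (k - 2)*(k + 4)*(k + 3)
(5) = (o - 5)*(o^2 + 6*o + 8) = (o - 5)*(o + 4)*(o + 2)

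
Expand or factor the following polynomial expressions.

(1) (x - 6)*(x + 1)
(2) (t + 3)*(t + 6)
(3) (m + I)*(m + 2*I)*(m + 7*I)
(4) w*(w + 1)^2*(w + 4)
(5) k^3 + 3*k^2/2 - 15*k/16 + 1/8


(1) = x^2 - 5*x - 6
(2) = t^2 + 9*t + 18
(3) = m^3 + 10*I*m^2 - 23*m - 14*I
(4) = w^4 + 6*w^3 + 9*w^2 + 4*w
(5) = (k - 1/4)^2*(k + 2)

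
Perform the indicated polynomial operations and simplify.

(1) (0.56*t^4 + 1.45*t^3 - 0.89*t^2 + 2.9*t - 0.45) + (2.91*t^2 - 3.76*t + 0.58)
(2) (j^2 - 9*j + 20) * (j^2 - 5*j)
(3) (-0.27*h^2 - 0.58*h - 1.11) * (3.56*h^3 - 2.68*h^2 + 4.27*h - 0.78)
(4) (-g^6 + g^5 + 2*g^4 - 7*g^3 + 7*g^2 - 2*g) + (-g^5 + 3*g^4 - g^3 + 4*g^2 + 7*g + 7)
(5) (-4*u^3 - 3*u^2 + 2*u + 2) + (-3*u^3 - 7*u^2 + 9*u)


(1) = 0.56*t^4 + 1.45*t^3 + 2.02*t^2 - 0.86*t + 0.13
(2) = j^4 - 14*j^3 + 65*j^2 - 100*j
(3) = -0.9612*h^5 - 1.3412*h^4 - 3.5501*h^3 + 0.7088*h^2 - 4.2873*h + 0.8658
(4) = -g^6 + 5*g^4 - 8*g^3 + 11*g^2 + 5*g + 7
(5) = -7*u^3 - 10*u^2 + 11*u + 2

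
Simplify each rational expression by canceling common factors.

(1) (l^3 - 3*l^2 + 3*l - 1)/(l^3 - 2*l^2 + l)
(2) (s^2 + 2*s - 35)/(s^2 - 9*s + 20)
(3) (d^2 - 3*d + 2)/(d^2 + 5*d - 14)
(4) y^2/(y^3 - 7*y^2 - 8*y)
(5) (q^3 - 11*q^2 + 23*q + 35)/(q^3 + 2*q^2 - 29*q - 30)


(1) = (l - 1)/l
(2) = (s + 7)/(s - 4)
(3) = (d - 1)/(d + 7)
(4) = y/(y^2 - 7*y - 8)
(5) = (q - 7)/(q + 6)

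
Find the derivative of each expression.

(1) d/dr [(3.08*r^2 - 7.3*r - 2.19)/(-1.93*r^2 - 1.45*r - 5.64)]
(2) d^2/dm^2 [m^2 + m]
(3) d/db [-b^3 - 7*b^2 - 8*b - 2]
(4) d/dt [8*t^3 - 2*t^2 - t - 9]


(1) = (-18.555*r^2 - 43.1958*r + 37.9965)/(3.7249*r^4 + 5.597*r^3 + 23.8729*r^2 + 16.356*r + 31.8096)
(2) = 2
(3) = -3*b^2 - 14*b - 8
(4) = 24*t^2 - 4*t - 1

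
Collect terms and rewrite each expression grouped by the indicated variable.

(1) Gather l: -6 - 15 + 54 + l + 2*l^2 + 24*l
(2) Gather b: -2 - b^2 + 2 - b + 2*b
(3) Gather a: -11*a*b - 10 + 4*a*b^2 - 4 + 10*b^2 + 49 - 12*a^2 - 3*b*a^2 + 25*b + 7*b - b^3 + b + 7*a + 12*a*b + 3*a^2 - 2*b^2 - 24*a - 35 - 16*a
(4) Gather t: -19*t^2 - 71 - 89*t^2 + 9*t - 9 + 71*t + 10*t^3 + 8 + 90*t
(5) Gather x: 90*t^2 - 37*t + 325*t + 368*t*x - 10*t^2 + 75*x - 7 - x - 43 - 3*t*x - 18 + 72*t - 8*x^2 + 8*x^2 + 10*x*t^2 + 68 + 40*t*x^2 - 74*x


(1) = 2*l^2 + 25*l + 33
(2) = -b^2 + b
(3) = a^2*(-3*b - 9) + a*(4*b^2 + b - 33) - b^3 + 8*b^2 + 33*b
(4) = 10*t^3 - 108*t^2 + 170*t - 72
(5) = 80*t^2 + 40*t*x^2 + 360*t + x*(10*t^2 + 365*t)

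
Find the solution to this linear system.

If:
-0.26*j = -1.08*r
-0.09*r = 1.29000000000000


Then:
j = -59.54
r = -14.33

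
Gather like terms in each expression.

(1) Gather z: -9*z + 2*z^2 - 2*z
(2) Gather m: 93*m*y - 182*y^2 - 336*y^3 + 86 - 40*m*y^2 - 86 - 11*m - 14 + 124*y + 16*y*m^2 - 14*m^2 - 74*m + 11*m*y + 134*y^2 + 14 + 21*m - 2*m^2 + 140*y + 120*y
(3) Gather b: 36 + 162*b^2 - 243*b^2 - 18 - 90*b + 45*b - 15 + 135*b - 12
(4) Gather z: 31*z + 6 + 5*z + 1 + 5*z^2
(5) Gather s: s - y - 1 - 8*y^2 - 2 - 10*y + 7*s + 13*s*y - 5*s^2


(1) = 2*z^2 - 11*z
(2) = m^2*(16*y - 16) + m*(-40*y^2 + 104*y - 64) - 336*y^3 - 48*y^2 + 384*y
(3) = -81*b^2 + 90*b - 9
(4) = 5*z^2 + 36*z + 7
(5) = -5*s^2 + s*(13*y + 8) - 8*y^2 - 11*y - 3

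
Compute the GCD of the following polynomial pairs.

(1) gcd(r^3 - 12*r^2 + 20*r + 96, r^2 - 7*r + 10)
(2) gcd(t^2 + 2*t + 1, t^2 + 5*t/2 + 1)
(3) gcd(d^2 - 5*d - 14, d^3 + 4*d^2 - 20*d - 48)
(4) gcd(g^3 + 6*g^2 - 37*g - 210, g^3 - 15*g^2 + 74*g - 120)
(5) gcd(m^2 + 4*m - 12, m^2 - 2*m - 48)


(1) = 1
(2) = 1
(3) = d + 2
(4) = g - 6
(5) = m + 6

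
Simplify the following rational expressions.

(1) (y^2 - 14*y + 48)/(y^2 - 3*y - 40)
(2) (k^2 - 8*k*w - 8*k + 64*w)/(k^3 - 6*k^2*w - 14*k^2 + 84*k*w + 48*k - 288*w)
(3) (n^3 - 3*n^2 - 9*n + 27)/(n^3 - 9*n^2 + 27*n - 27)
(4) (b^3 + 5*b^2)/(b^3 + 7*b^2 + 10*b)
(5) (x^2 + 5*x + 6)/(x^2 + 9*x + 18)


(1) = (y - 6)/(y + 5)
(2) = (-k + 8*w)/(-k^2 + 6*k*w + 6*k - 36*w)
(3) = (n + 3)/(n - 3)
(4) = b/(b + 2)
(5) = (x + 2)/(x + 6)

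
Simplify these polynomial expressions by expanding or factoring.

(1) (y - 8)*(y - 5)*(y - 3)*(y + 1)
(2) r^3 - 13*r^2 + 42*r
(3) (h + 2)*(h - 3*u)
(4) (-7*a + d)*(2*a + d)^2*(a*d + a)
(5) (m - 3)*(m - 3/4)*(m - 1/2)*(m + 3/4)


(1) = y^4 - 15*y^3 + 63*y^2 - 41*y - 120
(2) = r*(r - 7)*(r - 6)
(3) = h^2 - 3*h*u + 2*h - 6*u
(4) = -28*a^4*d - 28*a^4 - 24*a^3*d^2 - 24*a^3*d - 3*a^2*d^3 - 3*a^2*d^2 + a*d^4 + a*d^3
(5) = m^4 - 7*m^3/2 + 15*m^2/16 + 63*m/32 - 27/32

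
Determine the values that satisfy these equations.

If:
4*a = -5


Then:
a = -5/4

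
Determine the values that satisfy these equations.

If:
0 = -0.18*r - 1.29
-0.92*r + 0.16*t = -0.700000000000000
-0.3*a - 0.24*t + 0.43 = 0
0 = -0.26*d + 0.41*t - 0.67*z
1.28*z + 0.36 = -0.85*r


Then:
a = 37.90
d = -83.42
r = -7.17
t = -45.58
z = 4.48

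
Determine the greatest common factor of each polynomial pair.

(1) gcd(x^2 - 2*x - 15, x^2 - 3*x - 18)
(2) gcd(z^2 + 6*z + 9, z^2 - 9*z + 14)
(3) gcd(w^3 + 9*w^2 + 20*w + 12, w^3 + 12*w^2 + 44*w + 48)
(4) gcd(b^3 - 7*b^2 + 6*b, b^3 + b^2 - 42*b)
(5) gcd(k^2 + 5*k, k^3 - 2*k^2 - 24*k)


(1) = x + 3
(2) = gcd((z + 3)^2, (z - 7)*(z - 2)) = 1
(3) = gcd((w + 1)*(w + 2)*(w + 6), (w + 2)*(w + 4)*(w + 6)) = w^2 + 8*w + 12
(4) = gcd(b*(b - 6)*(b - 1), b*(b - 6)*(b + 7)) = b^2 - 6*b
(5) = k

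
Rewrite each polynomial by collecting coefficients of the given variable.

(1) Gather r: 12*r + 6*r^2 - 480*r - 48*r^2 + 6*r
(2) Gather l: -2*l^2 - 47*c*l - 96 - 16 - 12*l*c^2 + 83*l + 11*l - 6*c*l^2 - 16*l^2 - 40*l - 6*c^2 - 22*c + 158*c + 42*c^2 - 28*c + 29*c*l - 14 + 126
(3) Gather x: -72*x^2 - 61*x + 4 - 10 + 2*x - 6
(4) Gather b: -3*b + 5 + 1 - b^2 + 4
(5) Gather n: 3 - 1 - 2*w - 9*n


(1) = -42*r^2 - 462*r
(2) = 36*c^2 + 108*c + l^2*(-6*c - 18) + l*(-12*c^2 - 18*c + 54)
(3) = -72*x^2 - 59*x - 12
(4) = -b^2 - 3*b + 10
(5) = -9*n - 2*w + 2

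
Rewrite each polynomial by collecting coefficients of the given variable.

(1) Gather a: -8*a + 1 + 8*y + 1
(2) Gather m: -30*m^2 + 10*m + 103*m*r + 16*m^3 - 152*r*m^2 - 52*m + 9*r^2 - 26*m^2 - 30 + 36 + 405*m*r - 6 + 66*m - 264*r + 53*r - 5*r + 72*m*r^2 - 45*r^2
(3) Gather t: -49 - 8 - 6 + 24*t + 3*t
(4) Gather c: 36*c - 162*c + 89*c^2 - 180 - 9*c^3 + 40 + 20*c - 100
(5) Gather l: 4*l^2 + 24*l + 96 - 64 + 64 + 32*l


(1) = -8*a + 8*y + 2
(2) = 16*m^3 + m^2*(-152*r - 56) + m*(72*r^2 + 508*r + 24) - 36*r^2 - 216*r
(3) = 27*t - 63
(4) = -9*c^3 + 89*c^2 - 106*c - 240
(5) = 4*l^2 + 56*l + 96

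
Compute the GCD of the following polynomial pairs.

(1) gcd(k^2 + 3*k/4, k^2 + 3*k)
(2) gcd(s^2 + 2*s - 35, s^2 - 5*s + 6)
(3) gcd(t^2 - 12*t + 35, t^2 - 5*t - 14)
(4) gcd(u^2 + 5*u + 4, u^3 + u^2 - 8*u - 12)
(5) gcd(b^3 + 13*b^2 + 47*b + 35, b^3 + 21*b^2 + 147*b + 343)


(1) = gcd(k*(k + 3/4), k*(k + 3)) = k
(2) = 1
(3) = gcd((t - 7)*(t - 5), (t - 7)*(t + 2)) = t - 7
(4) = 1
(5) = gcd((b + 1)*(b + 5)*(b + 7), (b + 7)^3) = b + 7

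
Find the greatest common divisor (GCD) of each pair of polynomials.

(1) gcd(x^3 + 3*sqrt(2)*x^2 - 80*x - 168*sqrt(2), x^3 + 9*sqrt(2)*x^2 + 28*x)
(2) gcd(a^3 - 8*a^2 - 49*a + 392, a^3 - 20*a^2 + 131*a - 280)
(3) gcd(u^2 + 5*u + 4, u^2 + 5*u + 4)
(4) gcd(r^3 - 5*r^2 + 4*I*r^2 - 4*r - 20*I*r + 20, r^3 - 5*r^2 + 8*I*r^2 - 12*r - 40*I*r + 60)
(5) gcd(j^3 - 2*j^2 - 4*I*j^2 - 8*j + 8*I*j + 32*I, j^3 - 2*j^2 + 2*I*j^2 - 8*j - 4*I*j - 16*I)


(1) = gcd((x - 6*sqrt(2))*(x + 2*sqrt(2))*(x + 7*sqrt(2)), x*(x + 2*sqrt(2))*(x + 7*sqrt(2))) = x^2 + 9*sqrt(2)*x + 28
(2) = gcd((a - 8)*(a - 7)*(a + 7), (a - 8)*(a - 7)*(a - 5)) = a^2 - 15*a + 56
(3) = u^2 + 5*u + 4
(4) = r^2 + r*(-5 + 2*I) - 10*I
(5) = gcd((j - 4)*(j + 2)*(j - 4*I), (j - 4)*(j + 2)*(j + 2*I)) = j^2 - 2*j - 8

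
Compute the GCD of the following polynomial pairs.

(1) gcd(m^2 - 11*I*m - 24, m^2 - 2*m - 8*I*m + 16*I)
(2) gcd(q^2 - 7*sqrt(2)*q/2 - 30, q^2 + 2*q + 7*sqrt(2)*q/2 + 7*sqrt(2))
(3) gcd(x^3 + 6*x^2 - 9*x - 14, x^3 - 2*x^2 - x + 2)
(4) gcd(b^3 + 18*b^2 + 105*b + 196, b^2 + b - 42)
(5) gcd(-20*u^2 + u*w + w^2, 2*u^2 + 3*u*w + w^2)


(1) = gcd((m - 8*I)*(m - 3*I), (m - 2)*(m - 8*I)) = m - 8*I
(2) = gcd((q - 6*sqrt(2))*(q + 5*sqrt(2)/2), (q + 2)*(q + 7*sqrt(2)/2)) = 1
(3) = gcd((x - 2)*(x + 1)*(x + 7), (x - 2)*(x - 1)*(x + 1)) = x^2 - x - 2
(4) = b + 7
(5) = gcd((-4*u + w)*(5*u + w), (u + w)*(2*u + w)) = 1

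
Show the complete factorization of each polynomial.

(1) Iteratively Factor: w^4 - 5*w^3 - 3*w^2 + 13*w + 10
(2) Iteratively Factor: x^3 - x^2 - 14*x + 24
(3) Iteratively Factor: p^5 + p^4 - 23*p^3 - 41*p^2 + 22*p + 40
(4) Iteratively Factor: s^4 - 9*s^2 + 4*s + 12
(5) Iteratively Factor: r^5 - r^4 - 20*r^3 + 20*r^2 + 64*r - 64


(1) = (w + 1)*(w^3 - 6*w^2 + 3*w + 10) = (w - 5)*(w + 1)*(w^2 - w - 2) = (w - 5)*(w - 2)*(w + 1)*(w + 1)
(2) = (x - 3)*(x^2 + 2*x - 8) = (x - 3)*(x + 4)*(x - 2)
(3) = (p + 1)*(p^4 - 23*p^2 - 18*p + 40) = (p + 1)*(p + 4)*(p^3 - 4*p^2 - 7*p + 10) = (p - 1)*(p + 1)*(p + 4)*(p^2 - 3*p - 10) = (p - 5)*(p - 1)*(p + 1)*(p + 4)*(p + 2)
(4) = (s - 2)*(s^3 + 2*s^2 - 5*s - 6) = (s - 2)^2*(s^2 + 4*s + 3) = (s - 2)^2*(s + 3)*(s + 1)
(5) = (r + 2)*(r^4 - 3*r^3 - 14*r^2 + 48*r - 32) = (r - 1)*(r + 2)*(r^3 - 2*r^2 - 16*r + 32) = (r - 4)*(r - 1)*(r + 2)*(r^2 + 2*r - 8) = (r - 4)*(r - 2)*(r - 1)*(r + 2)*(r + 4)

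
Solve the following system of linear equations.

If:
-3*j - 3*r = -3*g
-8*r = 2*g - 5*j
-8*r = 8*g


Then:
g = 0
j = 0
r = 0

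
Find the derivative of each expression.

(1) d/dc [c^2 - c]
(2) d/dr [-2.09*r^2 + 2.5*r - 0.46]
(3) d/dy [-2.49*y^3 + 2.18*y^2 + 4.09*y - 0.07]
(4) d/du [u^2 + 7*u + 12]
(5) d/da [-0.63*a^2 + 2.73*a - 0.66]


(1) = 2*c - 1
(2) = 2.5 - 4.18*r
(3) = -7.47*y^2 + 4.36*y + 4.09
(4) = 2*u + 7
(5) = 2.73 - 1.26*a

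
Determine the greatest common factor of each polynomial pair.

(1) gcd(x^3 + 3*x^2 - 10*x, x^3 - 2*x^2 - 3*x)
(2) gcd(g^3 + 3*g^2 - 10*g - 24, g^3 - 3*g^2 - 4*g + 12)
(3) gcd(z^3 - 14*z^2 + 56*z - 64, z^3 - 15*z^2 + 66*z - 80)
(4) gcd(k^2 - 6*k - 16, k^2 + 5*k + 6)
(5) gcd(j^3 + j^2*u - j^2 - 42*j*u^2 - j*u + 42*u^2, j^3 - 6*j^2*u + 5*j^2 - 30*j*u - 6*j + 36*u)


(1) = x
(2) = gcd((g - 3)*(g + 2)*(g + 4), (g - 3)*(g - 2)*(g + 2)) = g^2 - g - 6
(3) = gcd((z - 8)*(z - 4)*(z - 2), (z - 8)*(z - 5)*(z - 2)) = z^2 - 10*z + 16
(4) = gcd((k - 8)*(k + 2), (k + 2)*(k + 3)) = k + 2
(5) = gcd((j - 1)*(j - 6*u)*(j + 7*u), (j - 1)*(j + 6)*(j - 6*u)) = -j^2 + 6*j*u + j - 6*u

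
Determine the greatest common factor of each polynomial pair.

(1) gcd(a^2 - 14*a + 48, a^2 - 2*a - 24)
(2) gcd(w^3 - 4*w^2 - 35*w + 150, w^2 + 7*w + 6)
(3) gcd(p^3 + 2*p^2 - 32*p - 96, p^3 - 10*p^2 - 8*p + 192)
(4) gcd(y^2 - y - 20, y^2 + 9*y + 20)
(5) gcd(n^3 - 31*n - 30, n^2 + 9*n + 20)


(1) = a - 6
(2) = w + 6
(3) = p^2 - 2*p - 24
(4) = gcd((y - 5)*(y + 4), (y + 4)*(y + 5)) = y + 4
(5) = n + 5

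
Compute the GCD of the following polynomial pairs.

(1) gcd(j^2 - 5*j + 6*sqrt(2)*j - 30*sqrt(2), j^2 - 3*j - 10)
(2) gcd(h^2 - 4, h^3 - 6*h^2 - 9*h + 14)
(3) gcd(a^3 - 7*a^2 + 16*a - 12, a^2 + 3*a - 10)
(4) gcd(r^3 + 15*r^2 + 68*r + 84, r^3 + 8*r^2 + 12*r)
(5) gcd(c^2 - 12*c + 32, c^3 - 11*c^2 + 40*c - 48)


(1) = gcd((j - 5)*(j + 6*sqrt(2)), (j - 5)*(j + 2)) = j - 5
(2) = h + 2
(3) = gcd((a - 3)*(a - 2)^2, (a - 2)*(a + 5)) = a - 2
(4) = r^2 + 8*r + 12
(5) = gcd((c - 8)*(c - 4), (c - 4)^2*(c - 3)) = c - 4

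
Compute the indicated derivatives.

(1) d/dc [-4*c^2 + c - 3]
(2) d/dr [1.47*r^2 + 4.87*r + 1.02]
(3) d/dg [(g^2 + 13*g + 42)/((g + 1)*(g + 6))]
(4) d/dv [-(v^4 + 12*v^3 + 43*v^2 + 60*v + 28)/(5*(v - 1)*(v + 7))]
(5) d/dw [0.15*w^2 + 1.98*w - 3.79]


(1) = 1 - 8*c
(2) = 2.94*r + 4.87
(3) = -6/(g^2 + 2*g + 1)
(4) = 2*(-v^3 - v^2 + 5*v + 6)/(5*(v^2 - 2*v + 1))
(5) = 0.3*w + 1.98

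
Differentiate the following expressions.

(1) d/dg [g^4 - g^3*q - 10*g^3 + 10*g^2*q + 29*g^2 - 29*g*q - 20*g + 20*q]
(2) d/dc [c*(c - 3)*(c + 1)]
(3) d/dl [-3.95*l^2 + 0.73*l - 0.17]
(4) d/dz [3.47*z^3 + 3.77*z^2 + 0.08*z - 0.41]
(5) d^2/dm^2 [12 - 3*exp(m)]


(1) = 4*g^3 - 3*g^2*q - 30*g^2 + 20*g*q + 58*g - 29*q - 20
(2) = 3*c^2 - 4*c - 3
(3) = 0.73 - 7.9*l
(4) = 10.41*z^2 + 7.54*z + 0.08
(5) = -3*exp(m)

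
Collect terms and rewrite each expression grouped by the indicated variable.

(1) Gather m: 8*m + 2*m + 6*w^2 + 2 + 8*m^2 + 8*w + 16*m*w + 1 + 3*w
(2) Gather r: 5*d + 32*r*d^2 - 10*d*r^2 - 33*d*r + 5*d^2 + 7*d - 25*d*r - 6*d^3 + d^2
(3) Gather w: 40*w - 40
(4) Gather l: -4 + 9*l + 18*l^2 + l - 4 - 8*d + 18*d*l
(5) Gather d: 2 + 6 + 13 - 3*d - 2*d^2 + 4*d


(1) = 8*m^2 + m*(16*w + 10) + 6*w^2 + 11*w + 3
(2) = -6*d^3 + 6*d^2 - 10*d*r^2 + 12*d + r*(32*d^2 - 58*d)
(3) = 40*w - 40
(4) = -8*d + 18*l^2 + l*(18*d + 10) - 8
(5) = -2*d^2 + d + 21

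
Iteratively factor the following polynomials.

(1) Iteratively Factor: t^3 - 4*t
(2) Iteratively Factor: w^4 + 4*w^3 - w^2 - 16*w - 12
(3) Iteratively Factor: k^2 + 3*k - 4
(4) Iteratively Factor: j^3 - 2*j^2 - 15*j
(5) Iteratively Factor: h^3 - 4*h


(1) = (t + 2)*(t^2 - 2*t) = t*(t + 2)*(t - 2)
(2) = (w - 2)*(w^3 + 6*w^2 + 11*w + 6) = (w - 2)*(w + 3)*(w^2 + 3*w + 2) = (w - 2)*(w + 1)*(w + 3)*(w + 2)
(3) = (k - 1)*(k + 4)
(4) = (j)*(j^2 - 2*j - 15) = j*(j + 3)*(j - 5)
(5) = (h + 2)*(h^2 - 2*h) = h*(h + 2)*(h - 2)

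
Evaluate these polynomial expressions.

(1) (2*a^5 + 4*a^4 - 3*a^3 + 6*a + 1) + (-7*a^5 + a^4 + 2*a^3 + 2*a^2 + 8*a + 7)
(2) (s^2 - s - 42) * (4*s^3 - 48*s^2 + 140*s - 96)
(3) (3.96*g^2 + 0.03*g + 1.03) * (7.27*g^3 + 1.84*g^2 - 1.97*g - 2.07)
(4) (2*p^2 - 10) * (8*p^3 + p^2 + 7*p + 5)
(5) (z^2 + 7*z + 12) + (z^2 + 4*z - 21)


(1) = -5*a^5 + 5*a^4 - a^3 + 2*a^2 + 14*a + 8
(2) = 4*s^5 - 52*s^4 + 20*s^3 + 1780*s^2 - 5784*s + 4032
(3) = 28.7892*g^5 + 7.5045*g^4 - 0.2579*g^3 - 6.3611*g^2 - 2.0912*g - 2.1321
(4) = 16*p^5 + 2*p^4 - 66*p^3 - 70*p - 50
(5) = 2*z^2 + 11*z - 9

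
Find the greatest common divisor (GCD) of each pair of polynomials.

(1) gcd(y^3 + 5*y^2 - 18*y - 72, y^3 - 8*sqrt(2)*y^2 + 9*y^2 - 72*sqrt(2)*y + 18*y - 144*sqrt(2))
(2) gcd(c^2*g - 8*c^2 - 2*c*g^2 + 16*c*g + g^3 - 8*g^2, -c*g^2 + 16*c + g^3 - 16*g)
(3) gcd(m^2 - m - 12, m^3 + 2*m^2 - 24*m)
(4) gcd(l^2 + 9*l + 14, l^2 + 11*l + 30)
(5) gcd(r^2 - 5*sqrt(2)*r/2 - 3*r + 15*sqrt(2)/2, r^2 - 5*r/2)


(1) = gcd((y - 4)*(y + 3)*(y + 6), (y + 3)*(y + 6)*(y - 8*sqrt(2))) = y^2 + 9*y + 18
(2) = gcd((-c + g)^2*(g - 8), (-c + g)*(g - 4)*(g + 4)) = c - g
(3) = gcd((m - 4)*(m + 3), m*(m - 4)*(m + 6)) = m - 4
(4) = gcd((l + 2)*(l + 7), (l + 5)*(l + 6)) = 1
(5) = gcd((r - 3)*(r - 5*sqrt(2)/2), r*(r - 5/2)) = 1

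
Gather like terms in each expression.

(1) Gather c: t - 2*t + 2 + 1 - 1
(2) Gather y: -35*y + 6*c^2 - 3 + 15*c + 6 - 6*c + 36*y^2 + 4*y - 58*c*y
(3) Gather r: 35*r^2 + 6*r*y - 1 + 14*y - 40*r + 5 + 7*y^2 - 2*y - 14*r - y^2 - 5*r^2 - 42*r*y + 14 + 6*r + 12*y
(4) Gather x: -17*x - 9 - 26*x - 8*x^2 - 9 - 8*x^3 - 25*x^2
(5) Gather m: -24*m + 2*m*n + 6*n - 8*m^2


(1) = 2 - t
(2) = 6*c^2 + 9*c + 36*y^2 + y*(-58*c - 31) + 3
(3) = 30*r^2 + r*(-36*y - 48) + 6*y^2 + 24*y + 18
(4) = -8*x^3 - 33*x^2 - 43*x - 18
(5) = -8*m^2 + m*(2*n - 24) + 6*n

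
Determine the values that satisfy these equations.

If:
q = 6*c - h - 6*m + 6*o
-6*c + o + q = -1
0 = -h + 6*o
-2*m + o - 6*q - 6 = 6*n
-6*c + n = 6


Then:
c = -5*q/24 - 43/32
h = -27*q/2 - 435/8
m = -3*q/8 - 43/32
n = -5*q/4 - 33/16
o = -9*q/4 - 145/16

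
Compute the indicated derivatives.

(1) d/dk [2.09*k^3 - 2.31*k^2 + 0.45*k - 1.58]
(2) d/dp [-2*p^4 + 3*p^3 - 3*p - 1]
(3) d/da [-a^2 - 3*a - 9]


(1) = 6.27*k^2 - 4.62*k + 0.45
(2) = -8*p^3 + 9*p^2 - 3
(3) = -2*a - 3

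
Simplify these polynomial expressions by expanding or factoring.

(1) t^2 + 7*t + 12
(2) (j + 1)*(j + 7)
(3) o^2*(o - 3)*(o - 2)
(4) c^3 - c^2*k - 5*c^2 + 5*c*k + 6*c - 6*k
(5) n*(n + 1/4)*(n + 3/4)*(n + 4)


(1) = (t + 3)*(t + 4)
(2) = j^2 + 8*j + 7
(3) = o^4 - 5*o^3 + 6*o^2
(4) = (c - 3)*(c - 2)*(c - k)
(5) = n^4 + 5*n^3 + 67*n^2/16 + 3*n/4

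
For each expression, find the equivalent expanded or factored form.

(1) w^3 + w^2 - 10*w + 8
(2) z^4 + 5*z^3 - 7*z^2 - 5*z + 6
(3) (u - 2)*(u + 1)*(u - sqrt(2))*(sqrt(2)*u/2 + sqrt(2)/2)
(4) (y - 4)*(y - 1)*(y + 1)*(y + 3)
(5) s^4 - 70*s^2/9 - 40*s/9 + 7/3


(1) = (w - 2)*(w - 1)*(w + 4)
(2) = (z - 1)^2*(z + 1)*(z + 6)
(3) = sqrt(2)*u^4/2 - u^3 - 3*sqrt(2)*u^2/2 - sqrt(2)*u + 3*u + 2
(4) = y^4 - y^3 - 13*y^2 + y + 12
(5) = (s - 3)*(s - 1/3)*(s + 1)*(s + 7/3)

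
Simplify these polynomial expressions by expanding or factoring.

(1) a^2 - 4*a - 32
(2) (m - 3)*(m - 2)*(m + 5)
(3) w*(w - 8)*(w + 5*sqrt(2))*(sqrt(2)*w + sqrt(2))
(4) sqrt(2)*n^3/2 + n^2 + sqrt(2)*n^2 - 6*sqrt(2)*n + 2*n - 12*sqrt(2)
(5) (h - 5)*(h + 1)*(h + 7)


(1) = (a - 8)*(a + 4)
(2) = m^3 - 19*m + 30
(3) = sqrt(2)*w^4 - 7*sqrt(2)*w^3 + 10*w^3 - 70*w^2 - 8*sqrt(2)*w^2 - 80*w
(4) = (n - 2*sqrt(2))*(n + 3*sqrt(2))*(sqrt(2)*n/2 + sqrt(2))
(5) = h^3 + 3*h^2 - 33*h - 35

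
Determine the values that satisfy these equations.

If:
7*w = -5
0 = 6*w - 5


Then:
No Solution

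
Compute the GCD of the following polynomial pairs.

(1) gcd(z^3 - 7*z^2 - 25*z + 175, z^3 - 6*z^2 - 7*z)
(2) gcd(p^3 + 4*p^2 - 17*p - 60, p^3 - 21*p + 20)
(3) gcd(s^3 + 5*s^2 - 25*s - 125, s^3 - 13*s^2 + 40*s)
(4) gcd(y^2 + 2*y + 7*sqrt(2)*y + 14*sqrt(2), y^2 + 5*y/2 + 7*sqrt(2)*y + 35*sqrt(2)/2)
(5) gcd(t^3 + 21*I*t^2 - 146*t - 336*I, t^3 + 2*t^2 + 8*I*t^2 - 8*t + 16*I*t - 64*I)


(1) = gcd((z - 7)*(z - 5)*(z + 5), z*(z - 7)*(z + 1)) = z - 7
(2) = p^2 + p - 20
(3) = gcd((s - 5)*(s + 5)^2, s*(s - 8)*(s - 5)) = s - 5
(4) = y + 7*sqrt(2)
(5) = t + 8*I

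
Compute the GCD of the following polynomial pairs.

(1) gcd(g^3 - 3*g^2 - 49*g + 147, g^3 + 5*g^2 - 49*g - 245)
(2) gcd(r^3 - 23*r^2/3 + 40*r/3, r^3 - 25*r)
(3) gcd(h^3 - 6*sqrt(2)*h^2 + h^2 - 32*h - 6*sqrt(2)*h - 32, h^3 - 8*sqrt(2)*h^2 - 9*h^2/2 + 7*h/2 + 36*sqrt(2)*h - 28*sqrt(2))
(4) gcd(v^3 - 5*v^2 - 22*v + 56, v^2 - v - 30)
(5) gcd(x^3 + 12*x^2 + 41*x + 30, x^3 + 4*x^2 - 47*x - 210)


(1) = gcd((g - 7)*(g - 3)*(g + 7), (g - 7)*(g + 5)*(g + 7)) = g^2 - 49
(2) = r^2 - 5*r
(3) = gcd((h + 1)*(h - 8*sqrt(2))*(h + 2*sqrt(2)), (h - 7/2)*(h - 1)*(h - 8*sqrt(2))) = h - 8*sqrt(2)
(4) = gcd((v - 7)*(v - 2)*(v + 4), (v - 6)*(v + 5)) = 1
(5) = gcd((x + 1)*(x + 5)*(x + 6), (x - 7)*(x + 5)*(x + 6)) = x^2 + 11*x + 30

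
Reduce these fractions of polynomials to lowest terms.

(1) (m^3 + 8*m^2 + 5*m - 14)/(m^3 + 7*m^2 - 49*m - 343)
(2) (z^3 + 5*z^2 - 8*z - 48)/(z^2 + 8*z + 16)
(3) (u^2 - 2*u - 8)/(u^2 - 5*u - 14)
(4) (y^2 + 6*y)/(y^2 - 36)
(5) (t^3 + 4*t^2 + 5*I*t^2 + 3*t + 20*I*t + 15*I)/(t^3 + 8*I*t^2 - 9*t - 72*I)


(1) = (m^2 + m - 2)/(m^2 - 49)
(2) = z - 3
(3) = (u - 4)/(u - 7)
(4) = y/(y - 6)
(5) = (t^2 + t*(1 + 5*I) + 5*I)/(t^2 + t*(-3 + 8*I) - 24*I)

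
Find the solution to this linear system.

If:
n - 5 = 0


Then:
n = 5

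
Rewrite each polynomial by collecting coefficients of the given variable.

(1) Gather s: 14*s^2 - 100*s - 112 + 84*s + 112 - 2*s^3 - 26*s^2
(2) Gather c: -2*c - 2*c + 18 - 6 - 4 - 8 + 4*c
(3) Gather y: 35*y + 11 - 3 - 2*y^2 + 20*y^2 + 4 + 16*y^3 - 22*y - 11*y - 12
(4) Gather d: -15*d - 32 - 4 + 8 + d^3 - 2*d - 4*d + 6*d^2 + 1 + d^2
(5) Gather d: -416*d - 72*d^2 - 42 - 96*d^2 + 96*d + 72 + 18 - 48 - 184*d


(1) = -2*s^3 - 12*s^2 - 16*s
(2) = 0
(3) = 16*y^3 + 18*y^2 + 2*y
(4) = d^3 + 7*d^2 - 21*d - 27
(5) = -168*d^2 - 504*d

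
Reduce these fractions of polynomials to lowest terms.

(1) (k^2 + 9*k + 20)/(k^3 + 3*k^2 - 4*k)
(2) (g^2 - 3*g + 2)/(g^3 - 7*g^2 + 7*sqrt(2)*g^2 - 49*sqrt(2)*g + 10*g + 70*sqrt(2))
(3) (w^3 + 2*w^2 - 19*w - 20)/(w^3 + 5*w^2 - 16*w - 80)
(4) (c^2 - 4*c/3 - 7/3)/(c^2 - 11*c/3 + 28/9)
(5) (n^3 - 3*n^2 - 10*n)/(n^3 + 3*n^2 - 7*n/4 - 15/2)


(1) = (k + 5)/(k^2 - k)
(2) = (g - 1)/(g^2 + g*(-5 + 7*sqrt(2)) - 35*sqrt(2))
(3) = (w + 1)/(w + 4)
(4) = (3*c + 3)/(3*c - 4)
(5) = (4*n^2 - 20*n)/(4*n^2 + 4*n - 15)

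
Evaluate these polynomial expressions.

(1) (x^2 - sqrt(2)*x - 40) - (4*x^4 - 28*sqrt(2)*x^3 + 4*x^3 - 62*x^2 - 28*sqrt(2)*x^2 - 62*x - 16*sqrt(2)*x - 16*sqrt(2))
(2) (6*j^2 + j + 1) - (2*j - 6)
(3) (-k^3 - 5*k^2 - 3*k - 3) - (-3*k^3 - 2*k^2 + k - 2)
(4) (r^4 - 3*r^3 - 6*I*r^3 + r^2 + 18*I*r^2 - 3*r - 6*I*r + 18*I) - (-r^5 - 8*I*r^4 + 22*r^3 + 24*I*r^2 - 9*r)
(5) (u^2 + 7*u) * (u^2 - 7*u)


(1) = -4*x^4 - 4*x^3 + 28*sqrt(2)*x^3 + 28*sqrt(2)*x^2 + 63*x^2 + 15*sqrt(2)*x + 62*x - 40 + 16*sqrt(2)
(2) = 6*j^2 - j + 7
(3) = 2*k^3 - 3*k^2 - 4*k - 1
(4) = r^5 + r^4 + 8*I*r^4 - 25*r^3 - 6*I*r^3 + r^2 - 6*I*r^2 + 6*r - 6*I*r + 18*I
(5) = u^4 - 49*u^2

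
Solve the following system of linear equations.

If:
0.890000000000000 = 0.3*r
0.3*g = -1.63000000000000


Then:
g = -5.43
r = 2.97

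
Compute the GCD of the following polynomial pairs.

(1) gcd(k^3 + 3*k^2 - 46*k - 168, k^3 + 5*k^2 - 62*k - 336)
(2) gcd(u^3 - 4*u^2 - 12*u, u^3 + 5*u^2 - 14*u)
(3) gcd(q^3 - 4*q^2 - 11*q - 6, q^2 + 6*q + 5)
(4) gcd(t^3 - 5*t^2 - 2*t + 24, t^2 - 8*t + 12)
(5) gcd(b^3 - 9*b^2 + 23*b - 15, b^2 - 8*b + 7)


(1) = gcd((k - 7)*(k + 4)*(k + 6), (k - 8)*(k + 6)*(k + 7)) = k + 6
(2) = gcd(u*(u - 6)*(u + 2), u*(u - 2)*(u + 7)) = u
(3) = q + 1
(4) = gcd((t - 4)*(t - 3)*(t + 2), (t - 6)*(t - 2)) = 1
(5) = gcd((b - 5)*(b - 3)*(b - 1), (b - 7)*(b - 1)) = b - 1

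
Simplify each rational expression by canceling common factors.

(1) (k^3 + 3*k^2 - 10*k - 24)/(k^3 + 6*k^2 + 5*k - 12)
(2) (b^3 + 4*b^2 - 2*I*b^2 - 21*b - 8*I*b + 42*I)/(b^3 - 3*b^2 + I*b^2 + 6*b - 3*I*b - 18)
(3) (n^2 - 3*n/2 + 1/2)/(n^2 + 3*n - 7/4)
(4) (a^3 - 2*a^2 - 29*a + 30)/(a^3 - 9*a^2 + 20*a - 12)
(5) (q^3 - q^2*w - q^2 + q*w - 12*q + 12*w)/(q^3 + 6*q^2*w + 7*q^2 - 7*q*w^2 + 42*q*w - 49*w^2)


(1) = (k^2 - k - 6)/(k^2 + 2*k - 3)
(2) = (b + 7)/(b + 3*I)
(3) = (2*n - 2)/(2*n + 7)
(4) = (a + 5)/(a - 2)
(5) = (q^2 - q - 12)/(q^2 + 7*q*w + 7*q + 49*w)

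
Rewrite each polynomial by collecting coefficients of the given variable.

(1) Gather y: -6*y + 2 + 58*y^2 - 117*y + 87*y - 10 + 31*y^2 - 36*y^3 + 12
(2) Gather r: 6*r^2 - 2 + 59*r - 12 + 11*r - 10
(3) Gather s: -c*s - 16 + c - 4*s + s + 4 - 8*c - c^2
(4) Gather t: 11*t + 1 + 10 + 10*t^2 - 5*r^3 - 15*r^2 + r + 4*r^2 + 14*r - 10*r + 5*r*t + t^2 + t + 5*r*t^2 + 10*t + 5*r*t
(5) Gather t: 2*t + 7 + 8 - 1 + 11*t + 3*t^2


(1) = -36*y^3 + 89*y^2 - 36*y + 4
(2) = 6*r^2 + 70*r - 24
(3) = -c^2 - 7*c + s*(-c - 3) - 12
(4) = -5*r^3 - 11*r^2 + 5*r + t^2*(5*r + 11) + t*(10*r + 22) + 11
(5) = 3*t^2 + 13*t + 14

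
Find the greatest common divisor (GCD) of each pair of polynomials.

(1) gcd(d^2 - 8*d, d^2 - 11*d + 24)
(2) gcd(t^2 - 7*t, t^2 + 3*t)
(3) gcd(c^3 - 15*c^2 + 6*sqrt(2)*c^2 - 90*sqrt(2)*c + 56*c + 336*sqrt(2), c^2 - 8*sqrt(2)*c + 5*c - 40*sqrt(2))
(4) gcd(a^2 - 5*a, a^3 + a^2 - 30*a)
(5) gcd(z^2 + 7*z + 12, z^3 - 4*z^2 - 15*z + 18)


(1) = d - 8
(2) = gcd(t*(t - 7), t*(t + 3)) = t
(3) = gcd((c - 8)*(c - 7)*(c + 6*sqrt(2)), (c + 5)*(c - 8*sqrt(2))) = 1
(4) = a^2 - 5*a
(5) = gcd((z + 3)*(z + 4), (z - 6)*(z - 1)*(z + 3)) = z + 3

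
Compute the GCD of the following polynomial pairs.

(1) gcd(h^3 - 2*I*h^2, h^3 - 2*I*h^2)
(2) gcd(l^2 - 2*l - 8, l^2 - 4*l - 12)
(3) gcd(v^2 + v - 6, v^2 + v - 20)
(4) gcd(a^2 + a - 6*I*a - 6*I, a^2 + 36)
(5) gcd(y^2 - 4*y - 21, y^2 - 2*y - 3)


(1) = gcd(h^2*(h - 2*I), h^2*(h - 2*I)) = h^3 - 2*I*h^2
(2) = gcd((l - 4)*(l + 2), (l - 6)*(l + 2)) = l + 2
(3) = gcd((v - 2)*(v + 3), (v - 4)*(v + 5)) = 1
(4) = a - 6*I
(5) = 1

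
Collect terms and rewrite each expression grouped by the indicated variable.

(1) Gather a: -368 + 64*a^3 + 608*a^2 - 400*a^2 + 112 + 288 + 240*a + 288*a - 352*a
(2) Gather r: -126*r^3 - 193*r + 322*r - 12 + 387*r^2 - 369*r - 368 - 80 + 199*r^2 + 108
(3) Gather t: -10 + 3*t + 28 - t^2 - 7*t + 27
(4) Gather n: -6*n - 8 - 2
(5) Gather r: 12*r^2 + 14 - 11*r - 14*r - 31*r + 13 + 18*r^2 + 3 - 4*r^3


(1) = 64*a^3 + 208*a^2 + 176*a + 32
(2) = -126*r^3 + 586*r^2 - 240*r - 352
(3) = -t^2 - 4*t + 45
(4) = -6*n - 10
(5) = -4*r^3 + 30*r^2 - 56*r + 30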